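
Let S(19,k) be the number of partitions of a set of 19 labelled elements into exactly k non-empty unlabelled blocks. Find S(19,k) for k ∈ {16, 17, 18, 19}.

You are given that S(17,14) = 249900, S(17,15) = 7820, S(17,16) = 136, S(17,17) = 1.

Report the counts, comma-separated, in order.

i=18: T(18,15)=249900+15·7820=367200 | T(18,16)=7820+16·136=9996 | T(18,17)=136+17·1=153 | T(18,18)=1+18·0=1
i=19: T(19,16)=367200+16·9996=527136 | T(19,17)=9996+17·153=12597 | T(19,18)=153+18·1=171 | T(19,19)=1+19·0=1
Read S(19,16) = 527136, S(19,17) = 12597, S(19,18) = 171, S(19,19) = 1.

527136, 12597, 171, 1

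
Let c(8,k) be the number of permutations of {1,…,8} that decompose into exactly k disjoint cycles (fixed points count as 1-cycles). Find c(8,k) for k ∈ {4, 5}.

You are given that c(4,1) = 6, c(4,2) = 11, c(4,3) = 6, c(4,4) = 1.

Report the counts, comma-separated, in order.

i=5: T(5,1)=0+4·6=24 | T(5,2)=6+4·11=50 | T(5,3)=11+4·6=35 | T(5,4)=6+4·1=10 | T(5,5)=1+4·0=1
i=6: T(6,2)=24+5·50=274 | T(6,3)=50+5·35=225 | T(6,4)=35+5·10=85 | T(6,5)=10+5·1=15
i=7: T(7,3)=274+6·225=1624 | T(7,4)=225+6·85=735 | T(7,5)=85+6·15=175
i=8: T(8,4)=1624+7·735=6769 | T(8,5)=735+7·175=1960
Read c(8,4) = 6769, c(8,5) = 1960.

6769, 1960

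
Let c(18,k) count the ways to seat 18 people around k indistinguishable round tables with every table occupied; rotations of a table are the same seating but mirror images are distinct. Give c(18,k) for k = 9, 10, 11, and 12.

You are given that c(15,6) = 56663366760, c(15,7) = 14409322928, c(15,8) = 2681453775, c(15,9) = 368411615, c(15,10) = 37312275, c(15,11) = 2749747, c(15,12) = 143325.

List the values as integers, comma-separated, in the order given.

i=16: T(16,7)=56663366760+15·14409322928=272803210680 | T(16,8)=14409322928+15·2681453775=54631129553 | T(16,9)=2681453775+15·368411615=8207628000 | T(16,10)=368411615+15·37312275=928095740 | T(16,11)=37312275+15·2749747=78558480 | T(16,12)=2749747+15·143325=4899622
i=17: T(17,8)=272803210680+16·54631129553=1146901283528 | T(17,9)=54631129553+16·8207628000=185953177553 | T(17,10)=8207628000+16·928095740=23057159840 | T(17,11)=928095740+16·78558480=2185031420 | T(17,12)=78558480+16·4899622=156952432
i=18: T(18,9)=1146901283528+17·185953177553=4308105301929 | T(18,10)=185953177553+17·23057159840=577924894833 | T(18,11)=23057159840+17·2185031420=60202693980 | T(18,12)=2185031420+17·156952432=4853222764
Read c(18,9) = 4308105301929, c(18,10) = 577924894833, c(18,11) = 60202693980, c(18,12) = 4853222764.

4308105301929, 577924894833, 60202693980, 4853222764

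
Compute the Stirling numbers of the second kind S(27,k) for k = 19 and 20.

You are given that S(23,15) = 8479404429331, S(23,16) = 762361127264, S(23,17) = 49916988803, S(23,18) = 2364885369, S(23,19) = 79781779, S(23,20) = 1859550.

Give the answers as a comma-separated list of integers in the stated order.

[24] T[24,16]:16*762361127264+8479404429331=20677182465555 · T[24,17]:17*49916988803+762361127264=1610949936915 · T[24,18]:18*2364885369+49916988803=92484925445 · T[24,19]:19*79781779+2364885369=3880739170 · T[24,20]:20*1859550+79781779=116972779
[25] T[25,17]:17*1610949936915+20677182465555=48063331393110 · T[25,18]:18*92484925445+1610949936915=3275678594925 · T[25,19]:19*3880739170+92484925445=166218969675 · T[25,20]:20*116972779+3880739170=6220194750
[26] T[26,18]:18*3275678594925+48063331393110=107025546101760 · T[26,19]:19*166218969675+3275678594925=6433839018750 · T[26,20]:20*6220194750+166218969675=290622864675
[27] T[27,19]:19*6433839018750+107025546101760=229268487458010 · T[27,20]:20*290622864675+6433839018750=12246296312250
Read S(27,19) = 229268487458010, S(27,20) = 12246296312250.

229268487458010, 12246296312250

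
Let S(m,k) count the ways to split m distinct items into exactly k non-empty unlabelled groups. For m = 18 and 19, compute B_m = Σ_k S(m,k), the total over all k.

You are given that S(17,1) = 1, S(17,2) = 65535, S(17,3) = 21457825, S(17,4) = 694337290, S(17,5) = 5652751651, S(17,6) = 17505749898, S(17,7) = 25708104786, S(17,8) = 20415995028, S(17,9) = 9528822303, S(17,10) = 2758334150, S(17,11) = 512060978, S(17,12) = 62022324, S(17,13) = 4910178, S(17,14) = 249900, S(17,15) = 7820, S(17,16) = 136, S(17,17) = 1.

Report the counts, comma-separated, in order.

682076806159, 5832742205057

[18] T[18,1]:1*1+0=1 · T[18,2]:2*65535+1=131071 · T[18,3]:3*21457825+65535=64439010 · T[18,4]:4*694337290+21457825=2798806985 · T[18,5]:5*5652751651+694337290=28958095545 · T[18,6]:6*17505749898+5652751651=110687251039 · T[18,7]:7*25708104786+17505749898=197462483400 · T[18,8]:8*20415995028+25708104786=189036065010 · T[18,9]:9*9528822303+20415995028=106175395755 · T[18,10]:10*2758334150+9528822303=37112163803 · T[18,11]:11*512060978+2758334150=8391004908 · T[18,12]:12*62022324+512060978=1256328866 · T[18,13]:13*4910178+62022324=125854638 · T[18,14]:14*249900+4910178=8408778 · T[18,15]:15*7820+249900=367200 · T[18,16]:16*136+7820=9996 · T[18,17]:17*1+136=153 · T[18,18]:18*0+1=1
[19] T[19,1]:1*1+0=1 · T[19,2]:2*131071+1=262143 · T[19,3]:3*64439010+131071=193448101 · T[19,4]:4*2798806985+64439010=11259666950 · T[19,5]:5*28958095545+2798806985=147589284710 · T[19,6]:6*110687251039+28958095545=693081601779 · T[19,7]:7*197462483400+110687251039=1492924634839 · T[19,8]:8*189036065010+197462483400=1709751003480 · T[19,9]:9*106175395755+189036065010=1144614626805 · T[19,10]:10*37112163803+106175395755=477297033785 · T[19,11]:11*8391004908+37112163803=129413217791 · T[19,12]:12*1256328866+8391004908=23466951300 · T[19,13]:13*125854638+1256328866=2892439160 · T[19,14]:14*8408778+125854638=243577530 · T[19,15]:15*367200+8408778=13916778 · T[19,16]:16*9996+367200=527136 · T[19,17]:17*153+9996=12597 · T[19,18]:18*1+153=171 · T[19,19]:19*0+1=1
B_18 = ΣS(18,k) = 1+131071+64439010+2798806985+28958095545+110687251039+197462483400+189036065010+106175395755+37112163803+8391004908+1256328866+125854638+8408778+367200+9996+153+1 = 682076806159
B_19 = ΣS(19,k) = 1+262143+193448101+11259666950+147589284710+693081601779+1492924634839+1709751003480+1144614626805+477297033785+129413217791+23466951300+2892439160+243577530+13916778+527136+12597+171+1 = 5832742205057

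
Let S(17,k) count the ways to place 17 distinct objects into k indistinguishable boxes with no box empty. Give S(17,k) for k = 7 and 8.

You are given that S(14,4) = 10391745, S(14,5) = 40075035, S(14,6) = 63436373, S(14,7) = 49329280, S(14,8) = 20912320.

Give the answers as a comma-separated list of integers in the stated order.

25708104786, 20415995028

i=15: T(15,5)=10391745+5·40075035=210766920 | T(15,6)=40075035+6·63436373=420693273 | T(15,7)=63436373+7·49329280=408741333 | T(15,8)=49329280+8·20912320=216627840
i=16: T(16,6)=210766920+6·420693273=2734926558 | T(16,7)=420693273+7·408741333=3281882604 | T(16,8)=408741333+8·216627840=2141764053
i=17: T(17,7)=2734926558+7·3281882604=25708104786 | T(17,8)=3281882604+8·2141764053=20415995028
Read S(17,7) = 25708104786, S(17,8) = 20415995028.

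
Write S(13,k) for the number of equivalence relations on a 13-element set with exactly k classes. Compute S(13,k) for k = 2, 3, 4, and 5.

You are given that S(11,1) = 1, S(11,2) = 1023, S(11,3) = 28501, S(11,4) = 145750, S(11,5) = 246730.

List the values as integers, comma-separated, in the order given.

4095, 261625, 2532530, 7508501

i=12: T(12,1)=0+1·1=1 | T(12,2)=1+2·1023=2047 | T(12,3)=1023+3·28501=86526 | T(12,4)=28501+4·145750=611501 | T(12,5)=145750+5·246730=1379400
i=13: T(13,2)=1+2·2047=4095 | T(13,3)=2047+3·86526=261625 | T(13,4)=86526+4·611501=2532530 | T(13,5)=611501+5·1379400=7508501
Read S(13,2) = 4095, S(13,3) = 261625, S(13,4) = 2532530, S(13,5) = 7508501.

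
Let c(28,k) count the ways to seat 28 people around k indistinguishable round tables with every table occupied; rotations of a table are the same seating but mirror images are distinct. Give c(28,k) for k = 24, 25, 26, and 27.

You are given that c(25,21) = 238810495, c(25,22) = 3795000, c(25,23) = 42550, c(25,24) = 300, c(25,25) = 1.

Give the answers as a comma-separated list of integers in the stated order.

i=26: T(26,22)=238810495+25·3795000=333685495 | T(26,23)=3795000+25·42550=4858750 | T(26,24)=42550+25·300=50050 | T(26,25)=300+25·1=325 | T(26,26)=1+25·0=1
i=27: T(27,23)=333685495+26·4858750=460012995 | T(27,24)=4858750+26·50050=6160050 | T(27,25)=50050+26·325=58500 | T(27,26)=325+26·1=351 | T(27,27)=1+26·0=1
i=28: T(28,24)=460012995+27·6160050=626334345 | T(28,25)=6160050+27·58500=7739550 | T(28,26)=58500+27·351=67977 | T(28,27)=351+27·1=378
Read c(28,24) = 626334345, c(28,25) = 7739550, c(28,26) = 67977, c(28,27) = 378.

626334345, 7739550, 67977, 378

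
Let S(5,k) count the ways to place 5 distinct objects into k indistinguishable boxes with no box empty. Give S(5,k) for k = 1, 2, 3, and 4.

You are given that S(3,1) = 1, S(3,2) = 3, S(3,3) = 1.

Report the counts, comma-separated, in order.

@4  (4,1):1·1+0→1, (4,2):3·2+1→7, (4,3):1·3+3→6, (4,4):0·4+1→1
@5  (5,1):1·1+0→1, (5,2):7·2+1→15, (5,3):6·3+7→25, (5,4):1·4+6→10
Read S(5,1) = 1, S(5,2) = 15, S(5,3) = 25, S(5,4) = 10.

1, 15, 25, 10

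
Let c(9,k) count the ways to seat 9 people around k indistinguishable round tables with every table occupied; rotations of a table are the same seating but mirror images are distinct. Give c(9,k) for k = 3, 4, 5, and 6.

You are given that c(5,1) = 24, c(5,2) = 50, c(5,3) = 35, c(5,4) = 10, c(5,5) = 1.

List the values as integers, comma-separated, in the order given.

118124, 67284, 22449, 4536

r6: T_6,1=5×24+0=120; T_6,2=5×50+24=274; T_6,3=5×35+50=225; T_6,4=5×10+35=85; T_6,5=5×1+10=15; T_6,6=5×0+1=1
r7: T_7,1=6×120+0=720; T_7,2=6×274+120=1764; T_7,3=6×225+274=1624; T_7,4=6×85+225=735; T_7,5=6×15+85=175; T_7,6=6×1+15=21
r8: T_8,2=7×1764+720=13068; T_8,3=7×1624+1764=13132; T_8,4=7×735+1624=6769; T_8,5=7×175+735=1960; T_8,6=7×21+175=322
r9: T_9,3=8×13132+13068=118124; T_9,4=8×6769+13132=67284; T_9,5=8×1960+6769=22449; T_9,6=8×322+1960=4536
Read c(9,3) = 118124, c(9,4) = 67284, c(9,5) = 22449, c(9,6) = 4536.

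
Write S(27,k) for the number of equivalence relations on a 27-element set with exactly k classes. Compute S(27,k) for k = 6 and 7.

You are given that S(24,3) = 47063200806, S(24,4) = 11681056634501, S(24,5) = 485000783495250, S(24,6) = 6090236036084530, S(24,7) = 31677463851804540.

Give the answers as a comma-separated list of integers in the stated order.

1359801318005044551, 11647571772911241531

@25  (25,4):11681056634501·4+47063200806→46771289738810, (25,5):485000783495250·5+11681056634501→2436684974110751, (25,6):6090236036084530·6+485000783495250→37026417000002430, (25,7):31677463851804540·7+6090236036084530→227832482998716310
@26  (26,5):2436684974110751·5+46771289738810→12230196160292565, (26,6):37026417000002430·6+2436684974110751→224595186974125331, (26,7):227832482998716310·7+37026417000002430→1631853797991016600
@27  (27,6):224595186974125331·6+12230196160292565→1359801318005044551, (27,7):1631853797991016600·7+224595186974125331→11647571772911241531
Read S(27,6) = 1359801318005044551, S(27,7) = 11647571772911241531.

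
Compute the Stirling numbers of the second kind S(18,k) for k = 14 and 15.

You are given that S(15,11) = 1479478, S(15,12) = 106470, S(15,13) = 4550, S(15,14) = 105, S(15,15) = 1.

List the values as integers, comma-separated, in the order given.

8408778, 367200

r16: T_16,12=12×106470+1479478=2757118; T_16,13=13×4550+106470=165620; T_16,14=14×105+4550=6020; T_16,15=15×1+105=120
r17: T_17,13=13×165620+2757118=4910178; T_17,14=14×6020+165620=249900; T_17,15=15×120+6020=7820
r18: T_18,14=14×249900+4910178=8408778; T_18,15=15×7820+249900=367200
Read S(18,14) = 8408778, S(18,15) = 367200.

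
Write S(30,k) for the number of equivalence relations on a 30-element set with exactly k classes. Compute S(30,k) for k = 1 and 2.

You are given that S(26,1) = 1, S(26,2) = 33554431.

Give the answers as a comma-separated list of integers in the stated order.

1, 536870911

r27: T_27,1=1×1+0=1; T_27,2=2×33554431+1=67108863
r28: T_28,1=1×1+0=1; T_28,2=2×67108863+1=134217727
r29: T_29,1=1×1+0=1; T_29,2=2×134217727+1=268435455
r30: T_30,1=1×1+0=1; T_30,2=2×268435455+1=536870911
Read S(30,1) = 1, S(30,2) = 536870911.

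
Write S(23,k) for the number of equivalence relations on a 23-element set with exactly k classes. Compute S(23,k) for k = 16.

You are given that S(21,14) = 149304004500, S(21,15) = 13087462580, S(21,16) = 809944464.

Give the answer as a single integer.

[22] T[22,15]:15*13087462580+149304004500=345615943200 · T[22,16]:16*809944464+13087462580=26046574004
[23] T[23,16]:16*26046574004+345615943200=762361127264
Read S(23,16) = 762361127264.

762361127264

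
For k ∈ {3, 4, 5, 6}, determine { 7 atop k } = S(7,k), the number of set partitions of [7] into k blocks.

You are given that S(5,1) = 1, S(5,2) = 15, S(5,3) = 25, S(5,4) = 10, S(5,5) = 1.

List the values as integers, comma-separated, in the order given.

301, 350, 140, 21

@6  (6,2):15·2+1→31, (6,3):25·3+15→90, (6,4):10·4+25→65, (6,5):1·5+10→15, (6,6):0·6+1→1
@7  (7,3):90·3+31→301, (7,4):65·4+90→350, (7,5):15·5+65→140, (7,6):1·6+15→21
Read S(7,3) = 301, S(7,4) = 350, S(7,5) = 140, S(7,6) = 21.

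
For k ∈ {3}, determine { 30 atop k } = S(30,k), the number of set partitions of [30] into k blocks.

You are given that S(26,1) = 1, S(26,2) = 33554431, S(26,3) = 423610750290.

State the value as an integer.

34314651811530

r27: T_27,1=1×1+0=1; T_27,2=2×33554431+1=67108863; T_27,3=3×423610750290+33554431=1270865805301
r28: T_28,1=1×1+0=1; T_28,2=2×67108863+1=134217727; T_28,3=3×1270865805301+67108863=3812664524766
r29: T_29,2=2×134217727+1=268435455; T_29,3=3×3812664524766+134217727=11438127792025
r30: T_30,3=3×11438127792025+268435455=34314651811530
Read S(30,3) = 34314651811530.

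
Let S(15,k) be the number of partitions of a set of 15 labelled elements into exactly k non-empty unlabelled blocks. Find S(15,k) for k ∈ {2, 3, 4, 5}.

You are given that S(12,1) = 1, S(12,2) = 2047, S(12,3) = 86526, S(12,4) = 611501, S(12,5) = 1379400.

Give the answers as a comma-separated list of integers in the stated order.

16383, 2375101, 42355950, 210766920

row 13: T[13][1]=1·1+0=1  T[13][2]=2·2047+1=4095  T[13][3]=3·86526+2047=261625  T[13][4]=4·611501+86526=2532530  T[13][5]=5·1379400+611501=7508501
row 14: T[14][1]=1·1+0=1  T[14][2]=2·4095+1=8191  T[14][3]=3·261625+4095=788970  T[14][4]=4·2532530+261625=10391745  T[14][5]=5·7508501+2532530=40075035
row 15: T[15][2]=2·8191+1=16383  T[15][3]=3·788970+8191=2375101  T[15][4]=4·10391745+788970=42355950  T[15][5]=5·40075035+10391745=210766920
Read S(15,2) = 16383, S(15,3) = 2375101, S(15,4) = 42355950, S(15,5) = 210766920.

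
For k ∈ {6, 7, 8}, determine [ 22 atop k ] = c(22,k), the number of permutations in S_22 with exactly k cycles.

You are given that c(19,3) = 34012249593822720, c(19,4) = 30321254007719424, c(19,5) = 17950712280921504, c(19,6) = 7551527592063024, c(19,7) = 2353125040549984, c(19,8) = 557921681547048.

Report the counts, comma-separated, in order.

83637381699544802976, 28939583397335447760, 7744654310169576800

@20  (20,4):30321254007719424·19+34012249593822720→610116075740491776, (20,5):17950712280921504·19+30321254007719424→371384787345228000, (20,6):7551527592063024·19+17950712280921504→161429736530118960, (20,7):2353125040549984·19+7551527592063024→52260903362512720, (20,8):557921681547048·19+2353125040549984→12953636989943896
@21  (21,5):371384787345228000·20+610116075740491776→8037811822645051776, (21,6):161429736530118960·20+371384787345228000→3599979517947607200, (21,7):52260903362512720·20+161429736530118960→1206647803780373360, (21,8):12953636989943896·20+52260903362512720→311333643161390640
@22  (22,6):3599979517947607200·21+8037811822645051776→83637381699544802976, (22,7):1206647803780373360·21+3599979517947607200→28939583397335447760, (22,8):311333643161390640·21+1206647803780373360→7744654310169576800
Read c(22,6) = 83637381699544802976, c(22,7) = 28939583397335447760, c(22,8) = 7744654310169576800.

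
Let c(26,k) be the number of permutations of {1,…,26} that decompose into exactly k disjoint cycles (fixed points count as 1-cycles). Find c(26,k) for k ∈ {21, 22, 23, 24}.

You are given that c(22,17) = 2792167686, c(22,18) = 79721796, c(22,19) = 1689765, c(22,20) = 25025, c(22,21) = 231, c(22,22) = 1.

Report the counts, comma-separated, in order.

17247104875, 333685495, 4858750, 50050

[23] T[23,18]:22*79721796+2792167686=4546047198 · T[23,19]:22*1689765+79721796=116896626 · T[23,20]:22*25025+1689765=2240315 · T[23,21]:22*231+25025=30107 · T[23,22]:22*1+231=253 · T[23,23]:22*0+1=1
[24] T[24,19]:23*116896626+4546047198=7234669596 · T[24,20]:23*2240315+116896626=168423871 · T[24,21]:23*30107+2240315=2932776 · T[24,22]:23*253+30107=35926 · T[24,23]:23*1+253=276 · T[24,24]:23*0+1=1
[25] T[25,20]:24*168423871+7234669596=11276842500 · T[25,21]:24*2932776+168423871=238810495 · T[25,22]:24*35926+2932776=3795000 · T[25,23]:24*276+35926=42550 · T[25,24]:24*1+276=300
[26] T[26,21]:25*238810495+11276842500=17247104875 · T[26,22]:25*3795000+238810495=333685495 · T[26,23]:25*42550+3795000=4858750 · T[26,24]:25*300+42550=50050
Read c(26,21) = 17247104875, c(26,22) = 333685495, c(26,23) = 4858750, c(26,24) = 50050.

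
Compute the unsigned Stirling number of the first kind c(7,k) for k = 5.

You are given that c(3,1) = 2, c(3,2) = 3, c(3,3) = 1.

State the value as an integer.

@4  (4,2):3·3+2→11, (4,3):1·3+3→6, (4,4):0·3+1→1
@5  (5,3):6·4+11→35, (5,4):1·4+6→10, (5,5):0·4+1→1
@6  (6,4):10·5+35→85, (6,5):1·5+10→15
@7  (7,5):15·6+85→175
Read c(7,5) = 175.

175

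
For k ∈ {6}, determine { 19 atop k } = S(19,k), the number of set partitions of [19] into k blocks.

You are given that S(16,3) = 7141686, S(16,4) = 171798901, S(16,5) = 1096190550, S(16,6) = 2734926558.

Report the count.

693081601779

i=17: T(17,4)=7141686+4·171798901=694337290 | T(17,5)=171798901+5·1096190550=5652751651 | T(17,6)=1096190550+6·2734926558=17505749898
i=18: T(18,5)=694337290+5·5652751651=28958095545 | T(18,6)=5652751651+6·17505749898=110687251039
i=19: T(19,6)=28958095545+6·110687251039=693081601779
Read S(19,6) = 693081601779.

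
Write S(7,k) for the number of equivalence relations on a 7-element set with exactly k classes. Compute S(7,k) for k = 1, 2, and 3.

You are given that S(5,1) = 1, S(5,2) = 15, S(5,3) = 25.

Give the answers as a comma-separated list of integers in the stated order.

row 6: T[6][1]=1·1+0=1  T[6][2]=2·15+1=31  T[6][3]=3·25+15=90
row 7: T[7][1]=1·1+0=1  T[7][2]=2·31+1=63  T[7][3]=3·90+31=301
Read S(7,1) = 1, S(7,2) = 63, S(7,3) = 301.

1, 63, 301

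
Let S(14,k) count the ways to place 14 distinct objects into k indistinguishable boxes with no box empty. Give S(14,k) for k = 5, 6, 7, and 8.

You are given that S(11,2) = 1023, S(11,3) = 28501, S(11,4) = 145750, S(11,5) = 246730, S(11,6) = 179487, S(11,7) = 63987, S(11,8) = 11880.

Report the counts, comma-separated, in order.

40075035, 63436373, 49329280, 20912320

row 12: T[12][3]=3·28501+1023=86526  T[12][4]=4·145750+28501=611501  T[12][5]=5·246730+145750=1379400  T[12][6]=6·179487+246730=1323652  T[12][7]=7·63987+179487=627396  T[12][8]=8·11880+63987=159027
row 13: T[13][4]=4·611501+86526=2532530  T[13][5]=5·1379400+611501=7508501  T[13][6]=6·1323652+1379400=9321312  T[13][7]=7·627396+1323652=5715424  T[13][8]=8·159027+627396=1899612
row 14: T[14][5]=5·7508501+2532530=40075035  T[14][6]=6·9321312+7508501=63436373  T[14][7]=7·5715424+9321312=49329280  T[14][8]=8·1899612+5715424=20912320
Read S(14,5) = 40075035, S(14,6) = 63436373, S(14,7) = 49329280, S(14,8) = 20912320.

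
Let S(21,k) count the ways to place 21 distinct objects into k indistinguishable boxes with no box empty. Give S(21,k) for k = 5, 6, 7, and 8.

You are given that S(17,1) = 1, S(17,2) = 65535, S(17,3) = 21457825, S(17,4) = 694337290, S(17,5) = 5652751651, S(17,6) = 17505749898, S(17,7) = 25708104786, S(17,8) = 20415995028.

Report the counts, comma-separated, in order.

r18: T_18,2=2×65535+1=131071; T_18,3=3×21457825+65535=64439010; T_18,4=4×694337290+21457825=2798806985; T_18,5=5×5652751651+694337290=28958095545; T_18,6=6×17505749898+5652751651=110687251039; T_18,7=7×25708104786+17505749898=197462483400; T_18,8=8×20415995028+25708104786=189036065010
r19: T_19,3=3×64439010+131071=193448101; T_19,4=4×2798806985+64439010=11259666950; T_19,5=5×28958095545+2798806985=147589284710; T_19,6=6×110687251039+28958095545=693081601779; T_19,7=7×197462483400+110687251039=1492924634839; T_19,8=8×189036065010+197462483400=1709751003480
r20: T_20,4=4×11259666950+193448101=45232115901; T_20,5=5×147589284710+11259666950=749206090500; T_20,6=6×693081601779+147589284710=4306078895384; T_20,7=7×1492924634839+693081601779=11143554045652; T_20,8=8×1709751003480+1492924634839=15170932662679
r21: T_21,5=5×749206090500+45232115901=3791262568401; T_21,6=6×4306078895384+749206090500=26585679462804; T_21,7=7×11143554045652+4306078895384=82310957214948; T_21,8=8×15170932662679+11143554045652=132511015347084
Read S(21,5) = 3791262568401, S(21,6) = 26585679462804, S(21,7) = 82310957214948, S(21,8) = 132511015347084.

3791262568401, 26585679462804, 82310957214948, 132511015347084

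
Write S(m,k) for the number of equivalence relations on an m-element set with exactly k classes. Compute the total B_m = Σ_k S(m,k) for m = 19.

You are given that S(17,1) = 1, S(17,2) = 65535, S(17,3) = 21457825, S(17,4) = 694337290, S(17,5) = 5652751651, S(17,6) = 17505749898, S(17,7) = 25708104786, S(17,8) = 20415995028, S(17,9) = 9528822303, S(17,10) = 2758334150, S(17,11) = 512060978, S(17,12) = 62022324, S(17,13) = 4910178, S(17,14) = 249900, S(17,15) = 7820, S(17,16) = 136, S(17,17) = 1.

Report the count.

5832742205057

row 18: T[18][1]=1·1+0=1  T[18][2]=2·65535+1=131071  T[18][3]=3·21457825+65535=64439010  T[18][4]=4·694337290+21457825=2798806985  T[18][5]=5·5652751651+694337290=28958095545  T[18][6]=6·17505749898+5652751651=110687251039  T[18][7]=7·25708104786+17505749898=197462483400  T[18][8]=8·20415995028+25708104786=189036065010  T[18][9]=9·9528822303+20415995028=106175395755  T[18][10]=10·2758334150+9528822303=37112163803  T[18][11]=11·512060978+2758334150=8391004908  T[18][12]=12·62022324+512060978=1256328866  T[18][13]=13·4910178+62022324=125854638  T[18][14]=14·249900+4910178=8408778  T[18][15]=15·7820+249900=367200  T[18][16]=16·136+7820=9996  T[18][17]=17·1+136=153  T[18][18]=18·0+1=1
row 19: T[19][1]=1·1+0=1  T[19][2]=2·131071+1=262143  T[19][3]=3·64439010+131071=193448101  T[19][4]=4·2798806985+64439010=11259666950  T[19][5]=5·28958095545+2798806985=147589284710  T[19][6]=6·110687251039+28958095545=693081601779  T[19][7]=7·197462483400+110687251039=1492924634839  T[19][8]=8·189036065010+197462483400=1709751003480  T[19][9]=9·106175395755+189036065010=1144614626805  T[19][10]=10·37112163803+106175395755=477297033785  T[19][11]=11·8391004908+37112163803=129413217791  T[19][12]=12·1256328866+8391004908=23466951300  T[19][13]=13·125854638+1256328866=2892439160  T[19][14]=14·8408778+125854638=243577530  T[19][15]=15·367200+8408778=13916778  T[19][16]=16·9996+367200=527136  T[19][17]=17·153+9996=12597  T[19][18]=18·1+153=171  T[19][19]=19·0+1=1
B_19 = ΣS(19,k) = 1+262143+193448101+11259666950+147589284710+693081601779+1492924634839+1709751003480+1144614626805+477297033785+129413217791+23466951300+2892439160+243577530+13916778+527136+12597+171+1 = 5832742205057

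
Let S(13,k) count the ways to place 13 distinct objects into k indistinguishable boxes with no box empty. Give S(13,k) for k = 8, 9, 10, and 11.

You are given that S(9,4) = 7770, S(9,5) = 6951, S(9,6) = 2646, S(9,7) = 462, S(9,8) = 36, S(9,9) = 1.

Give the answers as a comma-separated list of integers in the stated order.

1899612, 359502, 39325, 2431

[10] T[10,5]:5*6951+7770=42525 · T[10,6]:6*2646+6951=22827 · T[10,7]:7*462+2646=5880 · T[10,8]:8*36+462=750 · T[10,9]:9*1+36=45 · T[10,10]:10*0+1=1
[11] T[11,6]:6*22827+42525=179487 · T[11,7]:7*5880+22827=63987 · T[11,8]:8*750+5880=11880 · T[11,9]:9*45+750=1155 · T[11,10]:10*1+45=55 · T[11,11]:11*0+1=1
[12] T[12,7]:7*63987+179487=627396 · T[12,8]:8*11880+63987=159027 · T[12,9]:9*1155+11880=22275 · T[12,10]:10*55+1155=1705 · T[12,11]:11*1+55=66
[13] T[13,8]:8*159027+627396=1899612 · T[13,9]:9*22275+159027=359502 · T[13,10]:10*1705+22275=39325 · T[13,11]:11*66+1705=2431
Read S(13,8) = 1899612, S(13,9) = 359502, S(13,10) = 39325, S(13,11) = 2431.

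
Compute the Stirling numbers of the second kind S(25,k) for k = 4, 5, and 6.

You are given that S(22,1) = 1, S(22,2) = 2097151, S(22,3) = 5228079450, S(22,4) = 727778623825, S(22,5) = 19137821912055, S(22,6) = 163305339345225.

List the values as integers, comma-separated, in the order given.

46771289738810, 2436684974110751, 37026417000002430

i=23: T(23,2)=1+2·2097151=4194303 | T(23,3)=2097151+3·5228079450=15686335501 | T(23,4)=5228079450+4·727778623825=2916342574750 | T(23,5)=727778623825+5·19137821912055=96416888184100 | T(23,6)=19137821912055+6·163305339345225=998969857983405
i=24: T(24,3)=4194303+3·15686335501=47063200806 | T(24,4)=15686335501+4·2916342574750=11681056634501 | T(24,5)=2916342574750+5·96416888184100=485000783495250 | T(24,6)=96416888184100+6·998969857983405=6090236036084530
i=25: T(25,4)=47063200806+4·11681056634501=46771289738810 | T(25,5)=11681056634501+5·485000783495250=2436684974110751 | T(25,6)=485000783495250+6·6090236036084530=37026417000002430
Read S(25,4) = 46771289738810, S(25,5) = 2436684974110751, S(25,6) = 37026417000002430.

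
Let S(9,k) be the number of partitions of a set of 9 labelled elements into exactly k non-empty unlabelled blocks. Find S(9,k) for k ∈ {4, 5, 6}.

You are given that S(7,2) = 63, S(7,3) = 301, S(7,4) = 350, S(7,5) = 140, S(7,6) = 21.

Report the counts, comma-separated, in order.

7770, 6951, 2646

[8] T[8,3]:3*301+63=966 · T[8,4]:4*350+301=1701 · T[8,5]:5*140+350=1050 · T[8,6]:6*21+140=266
[9] T[9,4]:4*1701+966=7770 · T[9,5]:5*1050+1701=6951 · T[9,6]:6*266+1050=2646
Read S(9,4) = 7770, S(9,5) = 6951, S(9,6) = 2646.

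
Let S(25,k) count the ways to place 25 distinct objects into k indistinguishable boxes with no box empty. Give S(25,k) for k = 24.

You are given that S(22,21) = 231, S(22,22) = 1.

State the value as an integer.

@23  (23,22):1·22+231→253, (23,23):0·23+1→1
@24  (24,23):1·23+253→276, (24,24):0·24+1→1
@25  (25,24):1·24+276→300
Read S(25,24) = 300.

300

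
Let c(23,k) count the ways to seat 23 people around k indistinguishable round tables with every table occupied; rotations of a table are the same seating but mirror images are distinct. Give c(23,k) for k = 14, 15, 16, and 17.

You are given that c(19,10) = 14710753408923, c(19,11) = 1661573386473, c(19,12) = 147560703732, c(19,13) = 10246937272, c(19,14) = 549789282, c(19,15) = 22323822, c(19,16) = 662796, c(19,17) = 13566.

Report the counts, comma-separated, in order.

row 20: T[20][11]=19·1661573386473+14710753408923=46280647751910  T[20][12]=19·147560703732+1661573386473=4465226757381  T[20][13]=19·10246937272+147560703732=342252511900  T[20][14]=19·549789282+10246937272=20692933630  T[20][15]=19·22323822+549789282=973941900  T[20][16]=19·662796+22323822=34916946  T[20][17]=19·13566+662796=920550
row 21: T[21][12]=20·4465226757381+46280647751910=135585182899530  T[21][13]=20·342252511900+4465226757381=11310276995381  T[21][14]=20·20692933630+342252511900=756111184500  T[21][15]=20·973941900+20692933630=40171771630  T[21][16]=20·34916946+973941900=1672280820  T[21][17]=20·920550+34916946=53327946
row 22: T[22][13]=21·11310276995381+135585182899530=373100999802531  T[22][14]=21·756111184500+11310276995381=27188611869881  T[22][15]=21·40171771630+756111184500=1599718388730  T[22][16]=21·1672280820+40171771630=75289668850  T[22][17]=21·53327946+1672280820=2792167686
row 23: T[23][14]=22·27188611869881+373100999802531=971250460939913  T[23][15]=22·1599718388730+27188611869881=62382416421941  T[23][16]=22·75289668850+1599718388730=3256091103430  T[23][17]=22·2792167686+75289668850=136717357942
Read c(23,14) = 971250460939913, c(23,15) = 62382416421941, c(23,16) = 3256091103430, c(23,17) = 136717357942.

971250460939913, 62382416421941, 3256091103430, 136717357942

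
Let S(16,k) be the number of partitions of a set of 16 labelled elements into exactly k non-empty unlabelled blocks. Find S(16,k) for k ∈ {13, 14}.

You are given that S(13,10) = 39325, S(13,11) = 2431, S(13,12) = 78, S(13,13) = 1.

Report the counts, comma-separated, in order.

165620, 6020

[14] T[14,11]:11*2431+39325=66066 · T[14,12]:12*78+2431=3367 · T[14,13]:13*1+78=91 · T[14,14]:14*0+1=1
[15] T[15,12]:12*3367+66066=106470 · T[15,13]:13*91+3367=4550 · T[15,14]:14*1+91=105
[16] T[16,13]:13*4550+106470=165620 · T[16,14]:14*105+4550=6020
Read S(16,13) = 165620, S(16,14) = 6020.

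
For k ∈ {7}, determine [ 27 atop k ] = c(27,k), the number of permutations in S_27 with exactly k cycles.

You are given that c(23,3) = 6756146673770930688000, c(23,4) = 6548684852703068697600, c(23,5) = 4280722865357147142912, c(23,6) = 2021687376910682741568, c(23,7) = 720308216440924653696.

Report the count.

r24: T_24,4=23×6548684852703068697600+6756146673770930688000=157375898285941510732800; T_24,5=23×4280722865357147142912+6548684852703068697600=105005310755917452984576; T_24,6=23×2021687376910682741568+4280722865357147142912=50779532534302850198976; T_24,7=23×720308216440924653696+2021687376910682741568=18588776355051949776576
r25: T_25,5=24×105005310755917452984576+157375898285941510732800=2677503356427960382362624; T_25,6=24×50779532534302850198976+105005310755917452984576=1323714091579185857760000; T_25,7=24×18588776355051949776576+50779532534302850198976=496910165055549644836800
r26: T_26,6=25×1323714091579185857760000+2677503356427960382362624=35770355645907606826362624; T_26,7=25×496910165055549644836800+1323714091579185857760000=13746468217967926978680000
r27: T_27,7=26×13746468217967926978680000+35770355645907606826362624=393178529313073708272042624
Read c(27,7) = 393178529313073708272042624.

393178529313073708272042624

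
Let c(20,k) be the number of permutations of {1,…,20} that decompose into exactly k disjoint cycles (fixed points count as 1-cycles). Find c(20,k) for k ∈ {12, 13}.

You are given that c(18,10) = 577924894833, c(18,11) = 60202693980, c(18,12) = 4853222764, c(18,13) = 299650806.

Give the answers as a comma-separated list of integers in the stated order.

4465226757381, 342252511900

@19  (19,11):60202693980·18+577924894833→1661573386473, (19,12):4853222764·18+60202693980→147560703732, (19,13):299650806·18+4853222764→10246937272
@20  (20,12):147560703732·19+1661573386473→4465226757381, (20,13):10246937272·19+147560703732→342252511900
Read c(20,12) = 4465226757381, c(20,13) = 342252511900.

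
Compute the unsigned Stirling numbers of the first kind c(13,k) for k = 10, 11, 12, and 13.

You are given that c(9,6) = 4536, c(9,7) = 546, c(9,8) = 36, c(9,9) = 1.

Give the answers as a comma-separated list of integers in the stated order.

[10] T[10,7]:9*546+4536=9450 · T[10,8]:9*36+546=870 · T[10,9]:9*1+36=45 · T[10,10]:9*0+1=1
[11] T[11,8]:10*870+9450=18150 · T[11,9]:10*45+870=1320 · T[11,10]:10*1+45=55 · T[11,11]:10*0+1=1
[12] T[12,9]:11*1320+18150=32670 · T[12,10]:11*55+1320=1925 · T[12,11]:11*1+55=66 · T[12,12]:11*0+1=1
[13] T[13,10]:12*1925+32670=55770 · T[13,11]:12*66+1925=2717 · T[13,12]:12*1+66=78 · T[13,13]:12*0+1=1
Read c(13,10) = 55770, c(13,11) = 2717, c(13,12) = 78, c(13,13) = 1.

55770, 2717, 78, 1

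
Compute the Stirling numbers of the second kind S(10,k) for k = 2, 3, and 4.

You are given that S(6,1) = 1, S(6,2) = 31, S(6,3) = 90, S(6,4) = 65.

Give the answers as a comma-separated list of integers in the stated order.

511, 9330, 34105

i=7: T(7,1)=0+1·1=1 | T(7,2)=1+2·31=63 | T(7,3)=31+3·90=301 | T(7,4)=90+4·65=350
i=8: T(8,1)=0+1·1=1 | T(8,2)=1+2·63=127 | T(8,3)=63+3·301=966 | T(8,4)=301+4·350=1701
i=9: T(9,1)=0+1·1=1 | T(9,2)=1+2·127=255 | T(9,3)=127+3·966=3025 | T(9,4)=966+4·1701=7770
i=10: T(10,2)=1+2·255=511 | T(10,3)=255+3·3025=9330 | T(10,4)=3025+4·7770=34105
Read S(10,2) = 511, S(10,3) = 9330, S(10,4) = 34105.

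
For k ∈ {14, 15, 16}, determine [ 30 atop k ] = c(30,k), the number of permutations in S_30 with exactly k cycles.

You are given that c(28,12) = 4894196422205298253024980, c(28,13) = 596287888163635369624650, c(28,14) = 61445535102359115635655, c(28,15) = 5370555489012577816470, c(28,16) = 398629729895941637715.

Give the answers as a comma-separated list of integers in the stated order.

[29] T[29,13]:28*596287888163635369624650+4894196422205298253024980=21590257290787088602515180 · T[29,14]:28*61445535102359115635655+596287888163635369624650=2316762871029690607422990 · T[29,15]:28*5370555489012577816470+61445535102359115635655=211821088794711294496815 · T[29,16]:28*398629729895941637715+5370555489012577816470=16532187926098943672490
[30] T[30,14]:29*2316762871029690607422990+21590257290787088602515180=88776380550648116217781890 · T[30,15]:29*211821088794711294496815+2316762871029690607422990=8459574446076318147830625 · T[30,16]:29*16532187926098943672490+211821088794711294496815=691254538651580660999025
Read c(30,14) = 88776380550648116217781890, c(30,15) = 8459574446076318147830625, c(30,16) = 691254538651580660999025.

88776380550648116217781890, 8459574446076318147830625, 691254538651580660999025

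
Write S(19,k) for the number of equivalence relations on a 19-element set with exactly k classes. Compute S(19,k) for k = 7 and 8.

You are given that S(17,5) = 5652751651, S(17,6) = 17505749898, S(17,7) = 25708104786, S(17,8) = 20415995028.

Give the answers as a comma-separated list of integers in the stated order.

1492924634839, 1709751003480

row 18: T[18][6]=6·17505749898+5652751651=110687251039  T[18][7]=7·25708104786+17505749898=197462483400  T[18][8]=8·20415995028+25708104786=189036065010
row 19: T[19][7]=7·197462483400+110687251039=1492924634839  T[19][8]=8·189036065010+197462483400=1709751003480
Read S(19,7) = 1492924634839, S(19,8) = 1709751003480.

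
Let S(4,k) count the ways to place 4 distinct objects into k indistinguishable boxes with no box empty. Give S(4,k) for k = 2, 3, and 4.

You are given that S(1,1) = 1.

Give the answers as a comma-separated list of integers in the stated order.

7, 6, 1

@2  (2,1):1·1+0→1, (2,2):0·2+1→1
@3  (3,1):1·1+0→1, (3,2):1·2+1→3, (3,3):0·3+1→1
@4  (4,2):3·2+1→7, (4,3):1·3+3→6, (4,4):0·4+1→1
Read S(4,2) = 7, S(4,3) = 6, S(4,4) = 1.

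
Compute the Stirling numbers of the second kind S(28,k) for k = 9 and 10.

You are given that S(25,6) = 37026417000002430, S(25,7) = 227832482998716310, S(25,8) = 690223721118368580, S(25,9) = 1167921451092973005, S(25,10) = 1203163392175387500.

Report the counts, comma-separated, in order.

i=26: T(26,7)=37026417000002430+7·227832482998716310=1631853797991016600 | T(26,8)=227832482998716310+8·690223721118368580=5749622251945664950 | T(26,9)=690223721118368580+9·1167921451092973005=11201516780955125625 | T(26,10)=1167921451092973005+10·1203163392175387500=13199555372846848005
i=27: T(27,8)=1631853797991016600+8·5749622251945664950=47628831813556336200 | T(27,9)=5749622251945664950+9·11201516780955125625=106563273280541795575 | T(27,10)=11201516780955125625+10·13199555372846848005=143197070509423605675
i=28: T(28,9)=47628831813556336200+9·106563273280541795575=1006698291338432496375 | T(28,10)=106563273280541795575+10·143197070509423605675=1538533978374777852325
Read S(28,9) = 1006698291338432496375, S(28,10) = 1538533978374777852325.

1006698291338432496375, 1538533978374777852325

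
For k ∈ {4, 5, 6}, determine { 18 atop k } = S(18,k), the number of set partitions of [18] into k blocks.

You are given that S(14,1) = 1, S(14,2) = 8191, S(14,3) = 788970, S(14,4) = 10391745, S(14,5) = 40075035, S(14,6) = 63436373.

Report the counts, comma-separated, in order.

2798806985, 28958095545, 110687251039

row 15: T[15][1]=1·1+0=1  T[15][2]=2·8191+1=16383  T[15][3]=3·788970+8191=2375101  T[15][4]=4·10391745+788970=42355950  T[15][5]=5·40075035+10391745=210766920  T[15][6]=6·63436373+40075035=420693273
row 16: T[16][2]=2·16383+1=32767  T[16][3]=3·2375101+16383=7141686  T[16][4]=4·42355950+2375101=171798901  T[16][5]=5·210766920+42355950=1096190550  T[16][6]=6·420693273+210766920=2734926558
row 17: T[17][3]=3·7141686+32767=21457825  T[17][4]=4·171798901+7141686=694337290  T[17][5]=5·1096190550+171798901=5652751651  T[17][6]=6·2734926558+1096190550=17505749898
row 18: T[18][4]=4·694337290+21457825=2798806985  T[18][5]=5·5652751651+694337290=28958095545  T[18][6]=6·17505749898+5652751651=110687251039
Read S(18,4) = 2798806985, S(18,5) = 28958095545, S(18,6) = 110687251039.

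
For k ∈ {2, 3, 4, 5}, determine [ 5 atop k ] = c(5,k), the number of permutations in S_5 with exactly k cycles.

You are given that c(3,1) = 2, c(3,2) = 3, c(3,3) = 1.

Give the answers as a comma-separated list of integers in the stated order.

row 4: T[4][1]=3·2+0=6  T[4][2]=3·3+2=11  T[4][3]=3·1+3=6  T[4][4]=3·0+1=1
row 5: T[5][2]=4·11+6=50  T[5][3]=4·6+11=35  T[5][4]=4·1+6=10  T[5][5]=4·0+1=1
Read c(5,2) = 50, c(5,3) = 35, c(5,4) = 10, c(5,5) = 1.

50, 35, 10, 1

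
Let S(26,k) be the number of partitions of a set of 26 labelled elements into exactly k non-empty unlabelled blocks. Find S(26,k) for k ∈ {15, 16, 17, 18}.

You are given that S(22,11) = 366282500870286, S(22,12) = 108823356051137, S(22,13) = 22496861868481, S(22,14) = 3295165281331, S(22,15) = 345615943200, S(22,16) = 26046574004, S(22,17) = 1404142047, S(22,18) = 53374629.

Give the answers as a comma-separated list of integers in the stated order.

row 23: T[23][12]=12·108823356051137+366282500870286=1672162773483930  T[23][13]=13·22496861868481+108823356051137=401282560341390  T[23][14]=14·3295165281331+22496861868481=68629175807115  T[23][15]=15·345615943200+3295165281331=8479404429331  T[23][16]=16·26046574004+345615943200=762361127264  T[23][17]=17·1404142047+26046574004=49916988803  T[23][18]=18·53374629+1404142047=2364885369
row 24: T[24][13]=13·401282560341390+1672162773483930=6888836057922000  T[24][14]=14·68629175807115+401282560341390=1362091021641000  T[24][15]=15·8479404429331+68629175807115=195820242247080  T[24][16]=16·762361127264+8479404429331=20677182465555  T[24][17]=17·49916988803+762361127264=1610949936915  T[24][18]=18·2364885369+49916988803=92484925445
row 25: T[25][14]=14·1362091021641000+6888836057922000=25958110360896000  T[25][15]=15·195820242247080+1362091021641000=4299394655347200  T[25][16]=16·20677182465555+195820242247080=526655161695960  T[25][17]=17·1610949936915+20677182465555=48063331393110  T[25][18]=18·92484925445+1610949936915=3275678594925
row 26: T[26][15]=15·4299394655347200+25958110360896000=90449030191104000  T[26][16]=16·526655161695960+4299394655347200=12725877242482560  T[26][17]=17·48063331393110+526655161695960=1343731795378830  T[26][18]=18·3275678594925+48063331393110=107025546101760
Read S(26,15) = 90449030191104000, S(26,16) = 12725877242482560, S(26,17) = 1343731795378830, S(26,18) = 107025546101760.

90449030191104000, 12725877242482560, 1343731795378830, 107025546101760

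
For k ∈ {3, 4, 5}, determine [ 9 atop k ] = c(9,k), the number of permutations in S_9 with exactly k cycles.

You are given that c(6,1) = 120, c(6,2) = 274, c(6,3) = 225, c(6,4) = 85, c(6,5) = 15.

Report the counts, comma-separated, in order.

118124, 67284, 22449

@7  (7,1):120·6+0→720, (7,2):274·6+120→1764, (7,3):225·6+274→1624, (7,4):85·6+225→735, (7,5):15·6+85→175
@8  (8,2):1764·7+720→13068, (8,3):1624·7+1764→13132, (8,4):735·7+1624→6769, (8,5):175·7+735→1960
@9  (9,3):13132·8+13068→118124, (9,4):6769·8+13132→67284, (9,5):1960·8+6769→22449
Read c(9,3) = 118124, c(9,4) = 67284, c(9,5) = 22449.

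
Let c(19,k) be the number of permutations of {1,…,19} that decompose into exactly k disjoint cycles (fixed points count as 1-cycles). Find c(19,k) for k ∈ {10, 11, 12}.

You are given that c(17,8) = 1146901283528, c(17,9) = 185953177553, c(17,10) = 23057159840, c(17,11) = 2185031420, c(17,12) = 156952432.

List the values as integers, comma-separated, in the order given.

14710753408923, 1661573386473, 147560703732

row 18: T[18][9]=17·185953177553+1146901283528=4308105301929  T[18][10]=17·23057159840+185953177553=577924894833  T[18][11]=17·2185031420+23057159840=60202693980  T[18][12]=17·156952432+2185031420=4853222764
row 19: T[19][10]=18·577924894833+4308105301929=14710753408923  T[19][11]=18·60202693980+577924894833=1661573386473  T[19][12]=18·4853222764+60202693980=147560703732
Read c(19,10) = 14710753408923, c(19,11) = 1661573386473, c(19,12) = 147560703732.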